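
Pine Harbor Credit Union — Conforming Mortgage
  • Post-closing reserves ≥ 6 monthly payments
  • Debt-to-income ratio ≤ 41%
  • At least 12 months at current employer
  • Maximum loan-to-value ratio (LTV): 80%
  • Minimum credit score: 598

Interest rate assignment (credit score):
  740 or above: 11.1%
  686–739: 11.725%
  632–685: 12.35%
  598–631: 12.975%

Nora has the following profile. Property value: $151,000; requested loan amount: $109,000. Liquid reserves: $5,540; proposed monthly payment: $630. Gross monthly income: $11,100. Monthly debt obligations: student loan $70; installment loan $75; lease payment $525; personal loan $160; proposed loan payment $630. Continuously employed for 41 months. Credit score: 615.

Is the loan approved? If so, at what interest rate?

Approved at 12.975%

Credit score 615 ≥ 598 (meets minimum)
Total monthly debts = (70 + 75 + 525 + 160 + 630) = 1,460. Debt-to-income = 1,460/11,100 = 13.2% — meets 41% limit
Loan-to-value = 109,000/151,000 = 72.2% — pass (80% max)
Employment 41 ≥ 12 months
Reserves: 5,540 ÷ 630 = 8.8 months (meets 6-month minimum)
All requirements met. Score 615 falls in the 598–631 tier → 12.975%.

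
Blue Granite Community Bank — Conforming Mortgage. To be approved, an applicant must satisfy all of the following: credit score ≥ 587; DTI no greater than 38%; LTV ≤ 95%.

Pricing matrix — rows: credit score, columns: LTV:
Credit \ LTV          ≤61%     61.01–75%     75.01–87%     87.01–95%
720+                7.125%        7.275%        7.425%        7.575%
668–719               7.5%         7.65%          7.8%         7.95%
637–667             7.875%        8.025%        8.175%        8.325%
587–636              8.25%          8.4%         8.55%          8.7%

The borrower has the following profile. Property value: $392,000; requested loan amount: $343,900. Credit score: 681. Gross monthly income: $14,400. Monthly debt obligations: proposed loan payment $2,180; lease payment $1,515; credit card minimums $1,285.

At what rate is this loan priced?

Credit score 681 ≥ 587; Total monthly debts = (2,180 + 1,515 + 1,285) = 4,980. Debt-to-income = 4,980/14,400 = 34.6% — meets 38% limit
LTV = 343,900/392,000 = 87.7% ≤ 95%
Score 681 is in the 668–719 band; LTV 87.7% is in the 87.01–95% band → 7.95%.

7.95%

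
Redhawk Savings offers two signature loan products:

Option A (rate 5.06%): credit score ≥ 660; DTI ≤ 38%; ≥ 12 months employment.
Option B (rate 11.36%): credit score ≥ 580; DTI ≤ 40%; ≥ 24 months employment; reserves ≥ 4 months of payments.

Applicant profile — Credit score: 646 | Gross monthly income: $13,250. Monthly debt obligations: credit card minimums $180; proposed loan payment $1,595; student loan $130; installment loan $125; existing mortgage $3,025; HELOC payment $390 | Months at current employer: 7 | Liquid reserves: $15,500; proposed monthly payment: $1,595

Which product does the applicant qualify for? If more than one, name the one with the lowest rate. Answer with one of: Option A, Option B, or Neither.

Neither

Total debts = (180 + 1,595 + 130 + 125 + 3,025 + 390) = 5,445; DTI = 5,445/13,250 = 41.1%.
Reserves = 15,500/1,595 = 9.7 months.
Option A: score 646 < 660; DTI 41.1% > 38%; employment 7 < 12 mo → does not qualify.
Option B: score 646 ≥ 580; DTI 41.1% > 40%; employment 7 < 24 mo; reserves 9.7 ≥ 4 mo → does not qualify.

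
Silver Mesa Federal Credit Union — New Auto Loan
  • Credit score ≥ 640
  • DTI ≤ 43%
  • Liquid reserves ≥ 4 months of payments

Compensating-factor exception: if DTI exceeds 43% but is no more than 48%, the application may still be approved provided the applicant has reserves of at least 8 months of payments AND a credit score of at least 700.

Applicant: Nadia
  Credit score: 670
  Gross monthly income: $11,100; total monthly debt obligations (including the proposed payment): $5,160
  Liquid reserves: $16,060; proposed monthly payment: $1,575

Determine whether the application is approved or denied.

Credit score 670 ≥ 640 (meets base)
DTI: 5,160 ÷ 11,100 = 46.5%, over the 43% base limit.
Reserves: 16,060 ÷ 1,575 = 10.2 months (meets 4-month minimum)
DTI 46.5% is within the 43%–48% exception band; checking compensating factors.
Reserves 10.2 ≥ 8 months; credit score 670 < 700.
Override conditions not both satisfied; exception does not apply.

Denied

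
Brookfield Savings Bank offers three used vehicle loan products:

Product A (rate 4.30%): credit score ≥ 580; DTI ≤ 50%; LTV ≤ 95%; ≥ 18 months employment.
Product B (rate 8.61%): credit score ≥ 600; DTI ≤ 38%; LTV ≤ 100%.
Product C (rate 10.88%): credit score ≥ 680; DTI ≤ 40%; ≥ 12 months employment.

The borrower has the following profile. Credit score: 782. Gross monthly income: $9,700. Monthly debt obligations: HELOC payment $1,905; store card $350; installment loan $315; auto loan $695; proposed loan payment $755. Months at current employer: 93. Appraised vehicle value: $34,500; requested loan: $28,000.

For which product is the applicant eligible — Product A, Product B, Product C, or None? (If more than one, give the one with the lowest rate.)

Total debts = (1,905 + 350 + 315 + 695 + 755) = 4,020; DTI = 4,020/9,700 = 41.4%.
LTV = 28,000/34,500 = 81.2%.
Product A: score 782 ≥ 580; DTI 41.4% ≤ 50%; LTV 81.2% ≤ 95%; employment 93 ≥ 18 mo → qualifies.
Product B: score 782 ≥ 600; DTI 41.4% > 38%; LTV 81.2% ≤ 100% → does not qualify.
Product C: score 782 ≥ 680; DTI 41.4% > 40%; employment 93 ≥ 12 mo → does not qualify.

Product A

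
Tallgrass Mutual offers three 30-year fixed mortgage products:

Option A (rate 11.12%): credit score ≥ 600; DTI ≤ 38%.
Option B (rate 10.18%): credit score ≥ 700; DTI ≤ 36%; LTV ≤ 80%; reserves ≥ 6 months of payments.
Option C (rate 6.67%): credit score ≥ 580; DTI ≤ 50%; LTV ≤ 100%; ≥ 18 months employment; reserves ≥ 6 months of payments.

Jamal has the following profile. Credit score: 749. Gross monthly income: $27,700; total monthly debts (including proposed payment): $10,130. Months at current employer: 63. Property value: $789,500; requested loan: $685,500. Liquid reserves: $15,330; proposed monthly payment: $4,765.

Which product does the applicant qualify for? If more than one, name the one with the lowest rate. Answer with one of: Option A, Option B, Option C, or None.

Option A

DTI = 10,130/27,700 = 36.6%.
LTV = 685,500/789,500 = 86.8%.
Reserves = 15,330/4,765 = 3.2 months.
Option A: score 749 ≥ 600; DTI 36.6% ≤ 38% → qualifies.
Option B: score 749 ≥ 700; DTI 36.6% > 36%; LTV 86.8% > 80%; reserves 3.2 < 6 mo → does not qualify.
Option C: score 749 ≥ 580; DTI 36.6% ≤ 50%; LTV 86.8% ≤ 100%; employment 63 ≥ 18 mo; reserves 3.2 < 6 mo → does not qualify.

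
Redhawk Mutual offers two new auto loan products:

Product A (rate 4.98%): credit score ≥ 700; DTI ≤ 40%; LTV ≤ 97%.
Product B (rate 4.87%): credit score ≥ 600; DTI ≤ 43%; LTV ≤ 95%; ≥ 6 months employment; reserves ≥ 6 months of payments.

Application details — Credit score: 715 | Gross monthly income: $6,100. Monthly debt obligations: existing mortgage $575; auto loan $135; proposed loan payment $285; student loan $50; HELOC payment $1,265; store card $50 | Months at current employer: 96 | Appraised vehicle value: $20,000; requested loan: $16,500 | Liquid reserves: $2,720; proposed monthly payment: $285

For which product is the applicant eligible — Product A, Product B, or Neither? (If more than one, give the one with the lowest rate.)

Total debts = (575 + 135 + 285 + 50 + 1,265 + 50) = 2,360; DTI = 2,360/6,100 = 38.7%.
LTV = 16,500/20,000 = 82.5%.
Reserves = 2,720/285 = 9.5 months.
Product A: score 715 ≥ 700; DTI 38.7% ≤ 40%; LTV 82.5% ≤ 97% → qualifies.
Product B: score 715 ≥ 600; DTI 38.7% ≤ 43%; LTV 82.5% ≤ 95%; employment 96 ≥ 6 mo; reserves 9.5 ≥ 6 mo → qualifies.
Qualifying: Product A, Product B. Lowest rate is 4.87% → Product B.

Product B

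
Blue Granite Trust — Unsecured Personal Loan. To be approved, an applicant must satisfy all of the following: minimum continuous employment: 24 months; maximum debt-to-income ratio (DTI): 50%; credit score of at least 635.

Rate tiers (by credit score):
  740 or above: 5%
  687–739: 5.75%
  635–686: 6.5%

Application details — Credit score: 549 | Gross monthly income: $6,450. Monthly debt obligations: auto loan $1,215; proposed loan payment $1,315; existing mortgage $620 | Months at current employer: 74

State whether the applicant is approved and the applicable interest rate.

Denied

Credit score 549 < 635 (below minimum)
Total monthly debts = (1,215 + 1,315 + 620) = 3,150. Debt-to-income = 3,150/6,450 = 48.8% — meets 50% limit
Employment 74 ≥ 24 months
Not all requirements met → denied.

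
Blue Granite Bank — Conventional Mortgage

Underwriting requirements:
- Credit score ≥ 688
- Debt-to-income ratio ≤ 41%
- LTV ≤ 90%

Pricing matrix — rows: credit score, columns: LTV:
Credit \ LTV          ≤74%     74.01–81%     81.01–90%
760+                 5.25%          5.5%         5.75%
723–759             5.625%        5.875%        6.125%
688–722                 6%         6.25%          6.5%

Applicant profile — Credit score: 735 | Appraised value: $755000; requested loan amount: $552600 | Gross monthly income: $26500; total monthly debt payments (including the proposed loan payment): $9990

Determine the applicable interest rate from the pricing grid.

Credit score 735 ≥ 688; DTI: 9,990 ÷ 26,500 = 37.7%, within the 41% cap
Loan-to-value = 552,600/755,000 = 73.2% — pass (90% max)
Credit 735 → row 723–759; LTV 73.2% → column ≤74%. Grid cell → 5.625%.

5.625%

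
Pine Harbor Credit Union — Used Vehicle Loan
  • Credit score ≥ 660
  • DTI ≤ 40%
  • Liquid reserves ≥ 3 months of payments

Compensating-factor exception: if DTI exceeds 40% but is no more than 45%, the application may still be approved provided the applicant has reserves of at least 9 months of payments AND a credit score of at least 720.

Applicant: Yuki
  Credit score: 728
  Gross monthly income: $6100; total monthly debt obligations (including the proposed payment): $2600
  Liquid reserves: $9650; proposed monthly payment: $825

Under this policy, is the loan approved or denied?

Credit score 728 ≥ 660 (meets base)
DTI: 2,600 ÷ 6,100 = 42.6%, over the 40% base limit.
Reserves: 9,650 ÷ 825 = 11.7 months (meets 3-month minimum)
DTI 42.6% is within the 40%–45% exception band; checking compensating factors.
Reserves 11.7 ≥ 9 months; credit score 728 ≥ 720.
Both override conditions satisfied; DTI exception granted.

Approved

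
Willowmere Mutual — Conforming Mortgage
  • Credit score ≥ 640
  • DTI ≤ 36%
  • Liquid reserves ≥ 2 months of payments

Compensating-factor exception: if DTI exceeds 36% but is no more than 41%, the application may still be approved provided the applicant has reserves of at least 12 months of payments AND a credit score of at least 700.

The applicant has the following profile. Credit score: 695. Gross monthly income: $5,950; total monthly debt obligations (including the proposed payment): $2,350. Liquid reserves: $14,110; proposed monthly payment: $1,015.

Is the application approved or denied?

Credit score 695 ≥ 640 (meets base)
DTI = 2,350/5,950 = 39.5% > 36% — standard DTI limit exceeded.
Liquid reserves cover 14,110/1,015 = 13.9 months — ≥ 2 required
39.5% falls in the override range (36%–41%), so the compensating-factor test applies.
Override check — reserves: 13.9 mo (ok); score: 695 (below 700).
Compensating-factor requirement not fully met.

Denied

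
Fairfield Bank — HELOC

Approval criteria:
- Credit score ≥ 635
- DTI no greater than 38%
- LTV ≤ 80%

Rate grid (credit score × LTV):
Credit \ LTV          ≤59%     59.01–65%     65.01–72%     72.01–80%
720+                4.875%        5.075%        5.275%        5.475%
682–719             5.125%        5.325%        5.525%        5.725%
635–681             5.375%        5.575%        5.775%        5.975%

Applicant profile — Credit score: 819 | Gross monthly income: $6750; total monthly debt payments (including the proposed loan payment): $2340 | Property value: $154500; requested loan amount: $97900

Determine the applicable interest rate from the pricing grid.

5.075%

Credit score 819 ≥ 635; DTI: 2,340 ÷ 6,750 = 34.7%, within the 38% cap
LTV: 97,900 ÷ 154,500 = 63.4%, within 80% cap
Credit 819 → row 720+; LTV 63.4% → column 59.01–65%. Grid cell → 5.075%.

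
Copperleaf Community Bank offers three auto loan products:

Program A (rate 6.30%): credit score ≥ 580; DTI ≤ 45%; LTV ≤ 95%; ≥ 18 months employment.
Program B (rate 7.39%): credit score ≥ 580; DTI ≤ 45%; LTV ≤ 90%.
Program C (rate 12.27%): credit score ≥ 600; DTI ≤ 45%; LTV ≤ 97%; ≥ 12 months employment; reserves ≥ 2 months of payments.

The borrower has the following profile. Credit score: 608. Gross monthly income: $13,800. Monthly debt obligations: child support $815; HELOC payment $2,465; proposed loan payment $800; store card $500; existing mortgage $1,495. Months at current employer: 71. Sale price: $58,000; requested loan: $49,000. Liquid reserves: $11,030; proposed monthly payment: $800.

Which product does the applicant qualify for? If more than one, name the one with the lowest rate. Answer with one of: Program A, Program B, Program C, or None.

Total debts = (815 + 2,465 + 800 + 500 + 1,495) = 6,075; DTI = 6,075/13,800 = 44%.
LTV = 49,000/58,000 = 84.5%.
Reserves = 11,030/800 = 13.8 months.
Program A: score 608 ≥ 580; DTI 44% ≤ 45%; LTV 84.5% ≤ 95%; employment 71 ≥ 18 mo → qualifies.
Program B: score 608 ≥ 580; DTI 44% ≤ 45%; LTV 84.5% ≤ 90% → qualifies.
Program C: score 608 ≥ 600; DTI 44% ≤ 45%; LTV 84.5% ≤ 97%; employment 71 ≥ 12 mo; reserves 13.8 ≥ 2 mo → qualifies.
Qualifying: Program A, Program B, Program C. Lowest rate is 6.30% → Program A.

Program A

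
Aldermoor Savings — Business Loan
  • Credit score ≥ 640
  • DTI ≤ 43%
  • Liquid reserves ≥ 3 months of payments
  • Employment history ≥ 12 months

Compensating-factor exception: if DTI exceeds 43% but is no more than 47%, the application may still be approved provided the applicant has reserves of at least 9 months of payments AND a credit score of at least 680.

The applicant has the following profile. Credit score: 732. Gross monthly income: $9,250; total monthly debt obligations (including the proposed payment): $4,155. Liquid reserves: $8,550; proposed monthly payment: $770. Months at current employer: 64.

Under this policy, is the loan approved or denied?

Credit score 732 ≥ 640 (meets base)
DTI: 4,155 ÷ 9,250 = 44.9%, over the 43% base limit.
Liquid reserves cover 8,550/770 = 11.1 months — ≥ 3 required
Employment 64 ≥ 12 months
DTI 44.9% is within the 43%–47% exception band; checking compensating factors.
Override check — reserves: 11.1 mo (ok); score: 732 (ok).
Both compensating conditions met → exception applies.

Approved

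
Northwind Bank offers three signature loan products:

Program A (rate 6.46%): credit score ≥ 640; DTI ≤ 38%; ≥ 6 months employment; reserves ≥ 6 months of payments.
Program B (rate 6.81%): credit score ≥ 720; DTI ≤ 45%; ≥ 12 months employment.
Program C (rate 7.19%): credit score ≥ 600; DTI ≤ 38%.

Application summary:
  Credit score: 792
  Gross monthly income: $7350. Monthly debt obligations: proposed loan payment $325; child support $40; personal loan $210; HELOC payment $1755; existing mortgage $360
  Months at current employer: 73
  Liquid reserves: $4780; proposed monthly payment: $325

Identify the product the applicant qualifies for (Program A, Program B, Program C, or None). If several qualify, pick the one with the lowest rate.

Total debts = (325 + 40 + 210 + 1,755 + 360) = 2,690; DTI = 2,690/7,350 = 36.6%.
Reserves = 4,780/325 = 14.7 months.
Program A: score 792 ≥ 640; DTI 36.6% ≤ 38%; employment 73 ≥ 6 mo; reserves 14.7 ≥ 6 mo → qualifies.
Program B: score 792 ≥ 720; DTI 36.6% ≤ 45%; employment 73 ≥ 12 mo → qualifies.
Program C: score 792 ≥ 600; DTI 36.6% ≤ 38% → qualifies.
Qualifying: Program A, Program B, Program C. Lowest rate is 6.46% → Program A.

Program A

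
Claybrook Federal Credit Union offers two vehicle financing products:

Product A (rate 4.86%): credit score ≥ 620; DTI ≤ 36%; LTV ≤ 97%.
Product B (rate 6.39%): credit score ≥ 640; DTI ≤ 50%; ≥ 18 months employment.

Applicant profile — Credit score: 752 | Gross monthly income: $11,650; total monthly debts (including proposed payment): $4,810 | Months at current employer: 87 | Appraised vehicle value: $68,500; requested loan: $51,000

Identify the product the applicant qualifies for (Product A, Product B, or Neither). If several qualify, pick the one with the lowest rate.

Product B

DTI = 4,810/11,650 = 41.3%.
LTV = 51,000/68,500 = 74.5%.
Product A: score 752 ≥ 620; DTI 41.3% > 36%; LTV 74.5% ≤ 97% → does not qualify.
Product B: score 752 ≥ 640; DTI 41.3% ≤ 50%; employment 87 ≥ 18 mo → qualifies.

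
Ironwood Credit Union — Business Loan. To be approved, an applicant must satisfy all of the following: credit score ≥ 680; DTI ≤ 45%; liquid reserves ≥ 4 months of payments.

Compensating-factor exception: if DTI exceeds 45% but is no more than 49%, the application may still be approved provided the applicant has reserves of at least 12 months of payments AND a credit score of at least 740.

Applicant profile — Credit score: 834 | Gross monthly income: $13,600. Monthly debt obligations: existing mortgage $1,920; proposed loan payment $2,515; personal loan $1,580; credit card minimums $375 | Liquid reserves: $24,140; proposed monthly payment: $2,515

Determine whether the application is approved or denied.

Credit score 834 ≥ 680 (meets base)
Total debts = (1,920 + 2,515 + 1,580 + 375) = 6,390. DTI: 6,390 ÷ 13,600 = 47%, over the 45% base limit.
Reserves = 24,140/2,515 = 9.6 months ≥ 4
DTI 47% is within the 45%–49% exception band; checking compensating factors.
Override check — reserves: 9.6 mo (short of 12); score: 834 (ok).
Compensating-factor requirement not fully met.

Denied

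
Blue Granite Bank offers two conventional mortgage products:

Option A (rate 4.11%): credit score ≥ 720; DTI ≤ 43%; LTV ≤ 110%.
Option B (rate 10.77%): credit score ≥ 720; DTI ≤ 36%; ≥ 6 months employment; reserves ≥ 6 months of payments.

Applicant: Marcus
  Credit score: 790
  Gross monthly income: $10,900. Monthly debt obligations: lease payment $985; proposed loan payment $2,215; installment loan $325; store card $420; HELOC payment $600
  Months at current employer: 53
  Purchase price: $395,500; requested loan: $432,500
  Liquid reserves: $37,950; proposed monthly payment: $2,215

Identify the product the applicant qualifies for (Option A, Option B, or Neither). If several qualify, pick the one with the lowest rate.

Total debts = (985 + 2,215 + 325 + 420 + 600) = 4,545; DTI = 4,545/10,900 = 41.7%.
LTV = 432,500/395,500 = 109.4%.
Reserves = 37,950/2,215 = 17.1 months.
Option A: score 790 ≥ 720; DTI 41.7% ≤ 43%; LTV 109.4% ≤ 110% → qualifies.
Option B: score 790 ≥ 720; DTI 41.7% > 36%; employment 53 ≥ 6 mo; reserves 17.1 ≥ 6 mo → does not qualify.

Option A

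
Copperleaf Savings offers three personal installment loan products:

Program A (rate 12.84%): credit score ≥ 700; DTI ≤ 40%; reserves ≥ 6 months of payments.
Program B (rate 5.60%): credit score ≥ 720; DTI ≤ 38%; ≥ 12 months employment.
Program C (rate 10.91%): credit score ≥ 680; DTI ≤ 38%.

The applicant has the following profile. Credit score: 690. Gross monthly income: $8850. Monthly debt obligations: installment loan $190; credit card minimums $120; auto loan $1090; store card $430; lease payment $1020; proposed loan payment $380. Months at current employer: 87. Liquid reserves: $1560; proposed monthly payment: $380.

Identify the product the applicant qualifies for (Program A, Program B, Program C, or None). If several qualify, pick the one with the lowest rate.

Total debts = (190 + 120 + 1,090 + 430 + 1,020 + 380) = 3,230; DTI = 3,230/8,850 = 36.5%.
Reserves = 1,560/380 = 4.1 months.
Program A: score 690 < 700; DTI 36.5% ≤ 40%; reserves 4.1 < 6 mo → does not qualify.
Program B: score 690 < 720; DTI 36.5% ≤ 38%; employment 87 ≥ 12 mo → does not qualify.
Program C: score 690 ≥ 680; DTI 36.5% ≤ 38% → qualifies.

Program C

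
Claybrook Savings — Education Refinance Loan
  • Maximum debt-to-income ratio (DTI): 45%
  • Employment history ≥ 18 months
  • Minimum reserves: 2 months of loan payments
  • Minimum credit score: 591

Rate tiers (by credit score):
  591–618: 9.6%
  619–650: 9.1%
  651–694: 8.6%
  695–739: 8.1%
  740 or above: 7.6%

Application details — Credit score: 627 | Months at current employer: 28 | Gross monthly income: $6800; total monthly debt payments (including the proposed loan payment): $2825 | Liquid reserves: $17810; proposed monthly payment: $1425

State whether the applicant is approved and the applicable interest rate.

Credit score 627 ≥ 591 (meets minimum)
Liquid reserves cover 17,810/1,425 = 12.5 months — ≥ 2 required
DTI: 2,825 ÷ 6,800 = 41.5%, within the 45% cap
Employment 28 ≥ 18 months
All requirements met. Score 627 falls in the 619–650 tier → 9.1%.

Approved at 9.1%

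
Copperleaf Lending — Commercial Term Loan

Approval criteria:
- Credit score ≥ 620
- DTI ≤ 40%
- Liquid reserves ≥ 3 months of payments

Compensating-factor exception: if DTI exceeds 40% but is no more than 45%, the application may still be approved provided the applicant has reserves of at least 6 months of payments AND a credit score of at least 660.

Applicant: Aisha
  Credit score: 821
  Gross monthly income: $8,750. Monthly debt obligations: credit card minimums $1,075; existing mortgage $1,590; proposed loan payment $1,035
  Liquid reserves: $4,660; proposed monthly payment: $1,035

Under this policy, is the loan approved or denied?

Denied

Credit score 821 ≥ 620 (meets base)
Total debts = (1,075 + 1,590 + 1,035) = 3,700. DTI = 3,700/8,750 = 42.3% > 40% — standard DTI limit exceeded.
Liquid reserves cover 4,660/1,035 = 4.5 months — ≥ 3 required
DTI 42.3% is within the 40%–45% exception band; checking compensating factors.
Reserves 4.5 < 6 months; credit score 821 ≥ 660.
Compensating-factor requirement not fully met.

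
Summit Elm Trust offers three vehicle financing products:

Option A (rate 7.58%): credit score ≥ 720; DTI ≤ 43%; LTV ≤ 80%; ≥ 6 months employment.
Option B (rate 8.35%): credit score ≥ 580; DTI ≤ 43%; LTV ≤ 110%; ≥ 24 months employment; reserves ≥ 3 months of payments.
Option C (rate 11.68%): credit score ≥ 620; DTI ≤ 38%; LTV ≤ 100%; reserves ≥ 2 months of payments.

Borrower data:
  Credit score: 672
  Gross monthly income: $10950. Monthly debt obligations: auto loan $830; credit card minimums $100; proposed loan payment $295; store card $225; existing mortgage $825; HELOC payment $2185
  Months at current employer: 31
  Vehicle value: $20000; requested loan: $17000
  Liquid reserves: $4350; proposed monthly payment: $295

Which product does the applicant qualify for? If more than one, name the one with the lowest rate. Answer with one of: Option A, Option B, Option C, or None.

Total debts = (830 + 100 + 295 + 225 + 825 + 2,185) = 4,460; DTI = 4,460/10,950 = 40.7%.
LTV = 17,000/20,000 = 85%.
Reserves = 4,350/295 = 14.7 months.
Option A: score 672 < 720; DTI 40.7% ≤ 43%; LTV 85% > 80%; employment 31 ≥ 6 mo → does not qualify.
Option B: score 672 ≥ 580; DTI 40.7% ≤ 43%; LTV 85% ≤ 110%; employment 31 ≥ 24 mo; reserves 14.7 ≥ 3 mo → qualifies.
Option C: score 672 ≥ 620; DTI 40.7% > 38%; LTV 85% ≤ 100%; reserves 14.7 ≥ 2 mo → does not qualify.

Option B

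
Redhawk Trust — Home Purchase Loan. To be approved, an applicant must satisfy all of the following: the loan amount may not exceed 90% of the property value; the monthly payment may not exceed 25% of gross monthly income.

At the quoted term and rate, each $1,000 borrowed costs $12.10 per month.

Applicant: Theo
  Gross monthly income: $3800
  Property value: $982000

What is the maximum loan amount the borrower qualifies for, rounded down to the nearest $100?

Payment cap: 25% × $3,800 = $950/month.
At $12.10 per $1,000, that supports 950/12.10 × 1,000 ≈ $78,512 → $78,500.
LTV cap: 90% × $982,000 = $883,800 → $883,800.
Binding constraint: payment-to-income.

$78,500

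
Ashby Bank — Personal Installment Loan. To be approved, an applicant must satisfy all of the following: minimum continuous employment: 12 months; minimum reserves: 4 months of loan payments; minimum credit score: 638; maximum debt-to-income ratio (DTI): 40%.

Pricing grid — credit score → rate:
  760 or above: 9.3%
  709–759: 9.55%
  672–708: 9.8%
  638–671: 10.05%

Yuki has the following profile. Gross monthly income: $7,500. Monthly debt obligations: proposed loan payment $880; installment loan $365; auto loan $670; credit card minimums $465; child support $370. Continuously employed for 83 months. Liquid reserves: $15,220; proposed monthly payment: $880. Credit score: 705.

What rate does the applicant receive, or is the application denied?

Credit score 705 ≥ 638 (meets minimum)
Total monthly debts = (880 + 365 + 670 + 465 + 370) = 2,750. Debt-to-income = 2,750/7,500 = 36.7% — meets 40% limit
Liquid reserves cover 15,220/880 = 17.3 months — ≥ 4 required
Employment 83 ≥ 12 months
All requirements met. Score 705 falls in the 672–708 tier → 9.8%.

Approved at 9.8%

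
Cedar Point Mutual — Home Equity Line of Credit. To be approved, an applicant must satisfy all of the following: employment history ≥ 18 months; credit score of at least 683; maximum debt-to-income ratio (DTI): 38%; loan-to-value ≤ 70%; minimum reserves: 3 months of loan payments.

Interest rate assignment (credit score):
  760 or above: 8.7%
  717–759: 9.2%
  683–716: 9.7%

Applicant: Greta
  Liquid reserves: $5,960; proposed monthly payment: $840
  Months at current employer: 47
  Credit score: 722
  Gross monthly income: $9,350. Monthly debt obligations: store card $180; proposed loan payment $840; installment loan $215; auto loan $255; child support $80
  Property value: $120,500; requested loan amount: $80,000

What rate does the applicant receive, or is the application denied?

Approved at 9.2%

Credit score 722 ≥ 683 (meets minimum)
Reserves = 5,960/840 = 7.1 months ≥ 3
Loan-to-value = 80,000/120,500 = 66.4% — pass (70% max)
Total monthly debts = (180 + 840 + 215 + 255 + 80) = 1,570. Debt-to-income = 1,570/9,350 = 16.8% — meets 38% limit
Employment 47 ≥ 18 months
All requirements met. Score 722 falls in the 717–759 tier → 9.2%.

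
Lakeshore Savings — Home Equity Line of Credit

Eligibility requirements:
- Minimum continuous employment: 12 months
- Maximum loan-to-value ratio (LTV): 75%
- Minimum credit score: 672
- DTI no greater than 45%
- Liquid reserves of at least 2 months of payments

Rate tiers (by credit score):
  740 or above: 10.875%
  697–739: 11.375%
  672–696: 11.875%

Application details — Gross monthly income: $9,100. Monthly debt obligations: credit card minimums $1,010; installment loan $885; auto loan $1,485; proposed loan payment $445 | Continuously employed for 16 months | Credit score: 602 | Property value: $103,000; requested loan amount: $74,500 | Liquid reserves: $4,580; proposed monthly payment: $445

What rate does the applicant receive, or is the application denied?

Credit score 602 < 672 (below minimum)
Employment 16 ≥ 12 months
Total monthly debts = (1,010 + 885 + 1,485 + 445) = 3,825. DTI: 3,825 ÷ 9,100 = 42%, within the 45% cap
LTV = 74,500/103,000 = 72.3% ≤ 75%
Liquid reserves cover 4,580/445 = 10.3 months — ≥ 2 required
Not all requirements met → denied.

Denied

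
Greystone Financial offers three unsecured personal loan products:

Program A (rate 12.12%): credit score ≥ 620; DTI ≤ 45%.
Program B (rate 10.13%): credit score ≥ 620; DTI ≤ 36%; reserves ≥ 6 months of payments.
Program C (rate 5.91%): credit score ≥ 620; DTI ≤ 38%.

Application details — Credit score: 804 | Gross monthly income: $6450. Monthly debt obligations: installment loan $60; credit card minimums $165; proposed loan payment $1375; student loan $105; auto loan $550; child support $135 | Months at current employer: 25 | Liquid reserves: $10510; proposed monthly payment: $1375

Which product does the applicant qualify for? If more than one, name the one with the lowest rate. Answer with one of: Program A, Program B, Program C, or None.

Total debts = (60 + 165 + 1,375 + 105 + 550 + 135) = 2,390; DTI = 2,390/6,450 = 37.1%.
Reserves = 10,510/1,375 = 7.6 months.
Program A: score 804 ≥ 620; DTI 37.1% ≤ 45% → qualifies.
Program B: score 804 ≥ 620; DTI 37.1% > 36%; reserves 7.6 ≥ 6 mo → does not qualify.
Program C: score 804 ≥ 620; DTI 37.1% ≤ 38% → qualifies.
Qualifying: Program A, Program C. Lowest rate is 5.91% → Program C.

Program C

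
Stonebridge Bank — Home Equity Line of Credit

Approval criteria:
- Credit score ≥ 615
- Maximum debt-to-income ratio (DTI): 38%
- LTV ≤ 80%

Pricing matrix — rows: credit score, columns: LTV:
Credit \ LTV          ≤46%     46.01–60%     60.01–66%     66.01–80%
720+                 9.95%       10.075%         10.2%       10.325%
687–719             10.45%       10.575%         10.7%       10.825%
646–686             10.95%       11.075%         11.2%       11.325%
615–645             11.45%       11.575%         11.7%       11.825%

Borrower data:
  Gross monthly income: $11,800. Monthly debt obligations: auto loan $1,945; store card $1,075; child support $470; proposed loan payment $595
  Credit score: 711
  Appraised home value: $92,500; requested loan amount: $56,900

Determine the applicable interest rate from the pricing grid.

10.7%

Credit score 711 ≥ 615; Total monthly debts = (1,945 + 1,075 + 470 + 595) = 4,085. Debt-to-income = 4,085/11,800 = 34.6% — meets 38% limit
LTV = 56,900/92,500 = 61.5% ≤ 80%
Credit 711 → row 687–719; LTV 61.5% → column 60.01–66%. Grid cell → 10.7%.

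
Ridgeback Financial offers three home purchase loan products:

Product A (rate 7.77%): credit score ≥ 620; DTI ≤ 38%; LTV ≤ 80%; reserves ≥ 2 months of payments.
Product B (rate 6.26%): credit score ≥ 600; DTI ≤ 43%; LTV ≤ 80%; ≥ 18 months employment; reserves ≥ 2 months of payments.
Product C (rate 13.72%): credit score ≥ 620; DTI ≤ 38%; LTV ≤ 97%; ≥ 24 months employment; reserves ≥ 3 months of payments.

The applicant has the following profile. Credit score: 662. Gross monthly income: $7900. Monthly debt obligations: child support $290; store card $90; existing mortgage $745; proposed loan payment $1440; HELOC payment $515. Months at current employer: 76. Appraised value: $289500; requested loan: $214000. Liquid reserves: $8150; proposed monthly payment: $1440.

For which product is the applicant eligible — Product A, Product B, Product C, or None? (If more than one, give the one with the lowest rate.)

Total debts = (290 + 90 + 745 + 1,440 + 515) = 3,080; DTI = 3,080/7,900 = 39%.
LTV = 214,000/289,500 = 73.9%.
Reserves = 8,150/1,440 = 5.7 months.
Product A: score 662 ≥ 620; DTI 39% > 38%; LTV 73.9% ≤ 80%; reserves 5.7 ≥ 2 mo → does not qualify.
Product B: score 662 ≥ 600; DTI 39% ≤ 43%; LTV 73.9% ≤ 80%; employment 76 ≥ 18 mo; reserves 5.7 ≥ 2 mo → qualifies.
Product C: score 662 ≥ 620; DTI 39% > 38%; LTV 73.9% ≤ 97%; employment 76 ≥ 24 mo; reserves 5.7 ≥ 3 mo → does not qualify.

Product B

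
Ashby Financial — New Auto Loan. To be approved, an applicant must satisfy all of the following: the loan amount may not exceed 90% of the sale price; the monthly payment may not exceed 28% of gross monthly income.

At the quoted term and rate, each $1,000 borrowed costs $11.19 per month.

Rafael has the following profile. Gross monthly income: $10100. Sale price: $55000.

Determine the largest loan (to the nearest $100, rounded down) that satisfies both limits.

Payment cap: 28% × $10,100 = $2,828/month.
At $11.19 per $1,000, that supports 2,828/11.19 × 1,000 ≈ $252,725 → $252,700.
LTV cap: 90% × $55,000 = $49,500 → $49,500.
Binding constraint: loan-to-value.

$49,500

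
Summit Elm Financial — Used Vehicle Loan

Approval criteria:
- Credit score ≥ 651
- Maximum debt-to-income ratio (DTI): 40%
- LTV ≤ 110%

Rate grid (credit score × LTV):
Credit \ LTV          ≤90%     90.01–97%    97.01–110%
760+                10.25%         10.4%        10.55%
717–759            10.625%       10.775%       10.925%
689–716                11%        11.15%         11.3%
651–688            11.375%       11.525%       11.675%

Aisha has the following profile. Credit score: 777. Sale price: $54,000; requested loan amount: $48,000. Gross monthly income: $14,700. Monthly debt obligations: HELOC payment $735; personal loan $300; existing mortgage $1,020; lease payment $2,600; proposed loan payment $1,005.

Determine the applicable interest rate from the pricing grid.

10.25%

Credit score 777 ≥ 651; Total monthly debts = (735 + 300 + 1,020 + 2,600 + 1,005) = 5,660. DTI: 5,660 ÷ 14,700 = 38.5%, within the 40% cap
LTV: 48,000 ÷ 54,000 = 88.9%, within 110% cap
Credit 777 → row 760+; LTV 88.9% → column ≤90%. Grid cell → 10.25%.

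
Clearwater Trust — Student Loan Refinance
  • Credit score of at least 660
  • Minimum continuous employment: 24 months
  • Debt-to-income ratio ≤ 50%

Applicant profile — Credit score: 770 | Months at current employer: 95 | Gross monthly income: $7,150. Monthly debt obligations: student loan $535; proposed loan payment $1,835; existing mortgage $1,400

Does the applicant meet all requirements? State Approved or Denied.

Credit score 770 ≥ 660 (meets)
Employment 95 ≥ 24 months
Total monthly debts = (535 + 1,835 + 1,400) = 3,770. DTI = 3,770/7,150 = 52.7% > 50%
Fails on DTI.

Denied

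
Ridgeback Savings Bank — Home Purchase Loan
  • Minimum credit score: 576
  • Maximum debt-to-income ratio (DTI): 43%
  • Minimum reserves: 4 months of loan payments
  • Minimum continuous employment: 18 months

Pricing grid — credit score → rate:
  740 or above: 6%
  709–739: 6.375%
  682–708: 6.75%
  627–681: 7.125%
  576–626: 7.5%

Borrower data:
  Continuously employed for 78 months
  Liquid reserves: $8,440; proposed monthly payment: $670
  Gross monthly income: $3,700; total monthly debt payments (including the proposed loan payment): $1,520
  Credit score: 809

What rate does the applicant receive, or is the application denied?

Credit score 809 ≥ 576 (meets minimum)
DTI: 1,520 ÷ 3,700 = 41.1%, within the 43% cap
Employment 78 ≥ 18 months
Reserves: 8,440 ÷ 670 = 12.6 months (meets 4-month minimum)
All requirements met. Score 809 falls in the 740 or above tier → 6%.

Approved at 6%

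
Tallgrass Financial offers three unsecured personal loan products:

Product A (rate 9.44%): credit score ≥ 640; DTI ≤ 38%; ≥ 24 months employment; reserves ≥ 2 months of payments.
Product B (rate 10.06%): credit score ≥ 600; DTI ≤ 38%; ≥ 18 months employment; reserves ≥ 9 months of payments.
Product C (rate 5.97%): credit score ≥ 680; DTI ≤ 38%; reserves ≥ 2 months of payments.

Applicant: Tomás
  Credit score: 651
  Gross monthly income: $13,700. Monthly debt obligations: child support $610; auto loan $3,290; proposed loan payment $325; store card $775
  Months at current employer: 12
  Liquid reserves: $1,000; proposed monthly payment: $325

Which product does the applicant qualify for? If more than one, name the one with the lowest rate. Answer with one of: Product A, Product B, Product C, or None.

None

Total debts = (610 + 3,290 + 325 + 775) = 5,000; DTI = 5,000/13,700 = 36.5%.
Reserves = 1,000/325 = 3.1 months.
Product A: score 651 ≥ 640; DTI 36.5% ≤ 38%; employment 12 < 24 mo; reserves 3.1 ≥ 2 mo → does not qualify.
Product B: score 651 ≥ 600; DTI 36.5% ≤ 38%; employment 12 < 18 mo; reserves 3.1 < 9 mo → does not qualify.
Product C: score 651 < 680; DTI 36.5% ≤ 38%; reserves 3.1 ≥ 2 mo → does not qualify.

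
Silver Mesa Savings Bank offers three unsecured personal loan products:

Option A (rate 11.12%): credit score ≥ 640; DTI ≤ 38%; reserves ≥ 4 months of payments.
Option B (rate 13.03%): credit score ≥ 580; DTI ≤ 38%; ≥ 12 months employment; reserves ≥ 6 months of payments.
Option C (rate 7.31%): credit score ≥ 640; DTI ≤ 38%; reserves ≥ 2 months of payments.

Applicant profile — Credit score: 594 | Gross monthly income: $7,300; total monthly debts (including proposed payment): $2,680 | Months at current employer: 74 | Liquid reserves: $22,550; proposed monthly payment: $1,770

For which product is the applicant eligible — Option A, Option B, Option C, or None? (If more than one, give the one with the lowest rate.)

Option B

DTI = 2,680/7,300 = 36.7%.
Reserves = 22,550/1,770 = 12.7 months.
Option A: score 594 < 640; DTI 36.7% ≤ 38%; reserves 12.7 ≥ 4 mo → does not qualify.
Option B: score 594 ≥ 580; DTI 36.7% ≤ 38%; employment 74 ≥ 12 mo; reserves 12.7 ≥ 6 mo → qualifies.
Option C: score 594 < 640; DTI 36.7% ≤ 38%; reserves 12.7 ≥ 2 mo → does not qualify.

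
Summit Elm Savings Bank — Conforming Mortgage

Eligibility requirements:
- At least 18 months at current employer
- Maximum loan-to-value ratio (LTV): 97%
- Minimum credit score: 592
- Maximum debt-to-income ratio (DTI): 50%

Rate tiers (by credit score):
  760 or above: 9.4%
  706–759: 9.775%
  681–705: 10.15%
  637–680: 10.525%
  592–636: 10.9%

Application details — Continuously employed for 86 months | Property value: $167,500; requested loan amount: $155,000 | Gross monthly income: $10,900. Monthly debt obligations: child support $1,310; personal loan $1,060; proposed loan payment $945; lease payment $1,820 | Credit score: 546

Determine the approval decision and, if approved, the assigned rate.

Credit score 546 < 592 (below minimum)
Total monthly debts = (1,310 + 1,060 + 945 + 1,820) = 5,135. DTI: 5,135 ÷ 10,900 = 47.1%, within the 50% cap
Loan-to-value = 155,000/167,500 = 92.5% — pass (97% max)
Employment 86 ≥ 18 months
Not all requirements met → denied.

Denied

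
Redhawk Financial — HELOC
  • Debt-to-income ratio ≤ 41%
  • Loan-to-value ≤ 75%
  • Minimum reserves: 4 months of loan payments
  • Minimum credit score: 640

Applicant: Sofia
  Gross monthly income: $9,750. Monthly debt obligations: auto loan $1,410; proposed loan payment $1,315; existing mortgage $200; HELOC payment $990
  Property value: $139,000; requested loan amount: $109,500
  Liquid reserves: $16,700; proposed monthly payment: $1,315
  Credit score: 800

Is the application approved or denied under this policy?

Total monthly debts = (1,410 + 1,315 + 200 + 990) = 3,915. DTI: 3,915 ÷ 9,750 = 40.2%, within the 41% cap
LTV: 109,500 ÷ 139,000 = 78.8%, exceeds 75% cap
Reserves: 16,700 ÷ 1,315 = 12.7 months (meets 4-month minimum)
Credit score 800 ≥ 640 (meets)
Fails on LTV.

Denied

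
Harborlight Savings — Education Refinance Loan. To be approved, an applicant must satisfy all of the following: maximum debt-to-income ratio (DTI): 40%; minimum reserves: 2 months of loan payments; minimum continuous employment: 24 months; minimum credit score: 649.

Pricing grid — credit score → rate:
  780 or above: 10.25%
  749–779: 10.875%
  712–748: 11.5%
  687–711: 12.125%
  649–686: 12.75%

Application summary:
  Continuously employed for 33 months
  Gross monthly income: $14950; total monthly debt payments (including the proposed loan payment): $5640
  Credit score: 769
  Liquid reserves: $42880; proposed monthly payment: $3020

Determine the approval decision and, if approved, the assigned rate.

Credit score 769 ≥ 649 (meets minimum)
DTI = 5,640/14,950 = 37.7% ≤ 40%
Liquid reserves cover 42,880/3,020 = 14.2 months — ≥ 2 required
Employment 33 ≥ 24 months
All requirements met. Score 769 falls in the 749–779 tier → 10.875%.

Approved at 10.875%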